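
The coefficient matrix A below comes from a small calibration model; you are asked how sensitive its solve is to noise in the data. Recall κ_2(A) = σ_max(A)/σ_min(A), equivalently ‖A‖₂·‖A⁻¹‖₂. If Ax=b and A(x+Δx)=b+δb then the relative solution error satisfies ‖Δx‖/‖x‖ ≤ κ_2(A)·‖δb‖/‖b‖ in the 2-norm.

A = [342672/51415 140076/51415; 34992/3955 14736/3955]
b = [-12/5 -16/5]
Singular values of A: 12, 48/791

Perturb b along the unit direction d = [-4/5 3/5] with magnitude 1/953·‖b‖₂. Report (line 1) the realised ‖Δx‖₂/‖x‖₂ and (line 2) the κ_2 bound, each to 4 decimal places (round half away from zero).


σ_max = 12, σ_min = 48/791
κ = σ_max/σ_min = 12/(48/791) = 197.7500
perturbation bound = 197.7500·1/953 = 0.2075
solve Ax = b  →  x = [-0.3077 -0.1282]
‖b‖ = 4.0000, ‖x‖ = 0.3333
Δx = A⁻¹·δb where δb = 1/953·4.0000·d; ‖Δx‖ = 0.0692
realised ‖Δx‖/‖x‖ = 0.2075
tightness: 0.2075 against a bound of 0.2075; the bound is attained (ratio 1)

0.2075
0.2075


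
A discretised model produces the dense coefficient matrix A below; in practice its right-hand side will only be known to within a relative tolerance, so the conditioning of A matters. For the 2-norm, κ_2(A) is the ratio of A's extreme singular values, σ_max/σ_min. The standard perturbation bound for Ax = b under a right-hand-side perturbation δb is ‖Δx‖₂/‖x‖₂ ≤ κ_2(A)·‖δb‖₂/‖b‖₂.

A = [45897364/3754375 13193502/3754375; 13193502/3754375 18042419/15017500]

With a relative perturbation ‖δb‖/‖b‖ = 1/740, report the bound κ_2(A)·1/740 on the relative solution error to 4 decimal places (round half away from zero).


0.1015

form AᵀA = [3649018427476/22552530625 2128184436861/45105061250; 2128184436861/45105061250 4976999686009/360840490000] with trace 101378071241/577344784 and determinant 197262025/36084049
char-poly roots: 2809/16 and 1123600/36084049
so κ_2 = √((2809/16) / (1123600/36084049)) = 75.0875
worst-case relative error ≤ 75.0875 × 1/740 = 0.1015


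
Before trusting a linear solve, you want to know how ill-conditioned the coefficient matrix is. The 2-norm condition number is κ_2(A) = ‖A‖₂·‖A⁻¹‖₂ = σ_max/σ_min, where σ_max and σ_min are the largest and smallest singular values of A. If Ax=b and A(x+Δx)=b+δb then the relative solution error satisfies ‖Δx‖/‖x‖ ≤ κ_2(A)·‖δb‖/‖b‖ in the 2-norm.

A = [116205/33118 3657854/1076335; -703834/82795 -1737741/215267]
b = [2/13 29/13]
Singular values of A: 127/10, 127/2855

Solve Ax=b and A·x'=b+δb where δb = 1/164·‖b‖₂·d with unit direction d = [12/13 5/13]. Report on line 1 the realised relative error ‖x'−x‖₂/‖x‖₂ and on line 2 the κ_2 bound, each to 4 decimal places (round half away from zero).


0.0136
1.7409

from the listed singular values, σ₁ = 127/10, σ_n = 127/2855
κ_2(A) = (127/10) / (127/2855) = 285.5000
perturbation bound = 285.5000·1/164 = 1.7409
solve Ax = b  →  x = [-15.6177 16.1702]
‖b‖ = 2.2361, ‖x‖ = 22.4809
re-solving with b+δb shifts x by Δx of norm 0.3065
dividing the unrounded norms, ‖Δx‖/‖x‖ = 0.0136
tightness: 0.0136 against a bound of 1.7409 (unrounded ratio ≈ 0.0078)


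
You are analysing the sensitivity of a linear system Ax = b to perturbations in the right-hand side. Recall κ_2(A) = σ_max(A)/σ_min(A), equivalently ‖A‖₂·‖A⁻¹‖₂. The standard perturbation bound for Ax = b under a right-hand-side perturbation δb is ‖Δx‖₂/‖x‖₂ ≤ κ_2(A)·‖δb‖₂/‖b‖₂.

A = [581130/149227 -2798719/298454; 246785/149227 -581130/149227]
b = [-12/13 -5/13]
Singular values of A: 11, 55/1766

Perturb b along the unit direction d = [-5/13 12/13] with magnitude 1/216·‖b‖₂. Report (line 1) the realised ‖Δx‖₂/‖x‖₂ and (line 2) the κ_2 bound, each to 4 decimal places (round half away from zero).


σ_max = 11, σ_min = 55/1766
condition number: 11 ÷ (55/1766) = 353.2000
perturbation bound = 353.2000·1/216 = 1.6352
solve Ax = b  →  x = [-0.0350 0.0839]
‖b‖ = 1.0000, ‖x‖ = 0.0909
Δx = A⁻¹·δb where δb = 1/216·1.0000·d; ‖Δx‖ = 0.1487
dividing the unrounded norms, ‖Δx‖/‖x‖ = 1.6352
tightness: 1.6352 against a bound of 1.6352; the bound is attained (ratio 1)

1.6352
1.6352


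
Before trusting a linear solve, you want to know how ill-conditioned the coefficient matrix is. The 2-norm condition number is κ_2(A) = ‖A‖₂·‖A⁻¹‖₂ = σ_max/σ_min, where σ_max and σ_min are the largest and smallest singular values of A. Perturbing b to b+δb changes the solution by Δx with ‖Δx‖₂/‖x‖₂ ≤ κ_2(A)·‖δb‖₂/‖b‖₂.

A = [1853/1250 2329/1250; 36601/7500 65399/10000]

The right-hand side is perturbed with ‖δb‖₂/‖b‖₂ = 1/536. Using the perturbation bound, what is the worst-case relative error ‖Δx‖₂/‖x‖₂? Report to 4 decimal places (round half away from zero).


0.2239

M = AᵀA = [2341189/90000 4161311/120000; 4161311/120000 7398689/160000]. tr(M)=4161889/57600, det(M)=83521/230400
eigenvalues of AᵀA: λ = (tr ± √(tr²−4·det))/2 = 289/4, 289/57600
σ_max=√(289/4)=(17/2), σ_min=√(289/57600)=(17/240) → κ = 120.0000
worst-case relative error ≤ 120.0000 × 1/536 = 0.2239


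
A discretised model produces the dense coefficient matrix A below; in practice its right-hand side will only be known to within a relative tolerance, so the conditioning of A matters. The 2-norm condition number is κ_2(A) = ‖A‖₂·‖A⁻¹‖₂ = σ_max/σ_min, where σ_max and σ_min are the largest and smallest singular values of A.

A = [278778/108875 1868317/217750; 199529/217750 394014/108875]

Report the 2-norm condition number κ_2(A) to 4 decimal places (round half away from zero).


form AᵀA = [2075032633/280562500 1773558864/70140625; 1773558864/70140625 24328973617/280562500] with trace 4224641/44890 and determinant 88529281/44890000
char-poly roots: 9409/100 and 9409/448900
κ_2(A) = √(λ_max/λ_min) = √((9409/100) / (9409/448900)) = 67.0000

67.0000


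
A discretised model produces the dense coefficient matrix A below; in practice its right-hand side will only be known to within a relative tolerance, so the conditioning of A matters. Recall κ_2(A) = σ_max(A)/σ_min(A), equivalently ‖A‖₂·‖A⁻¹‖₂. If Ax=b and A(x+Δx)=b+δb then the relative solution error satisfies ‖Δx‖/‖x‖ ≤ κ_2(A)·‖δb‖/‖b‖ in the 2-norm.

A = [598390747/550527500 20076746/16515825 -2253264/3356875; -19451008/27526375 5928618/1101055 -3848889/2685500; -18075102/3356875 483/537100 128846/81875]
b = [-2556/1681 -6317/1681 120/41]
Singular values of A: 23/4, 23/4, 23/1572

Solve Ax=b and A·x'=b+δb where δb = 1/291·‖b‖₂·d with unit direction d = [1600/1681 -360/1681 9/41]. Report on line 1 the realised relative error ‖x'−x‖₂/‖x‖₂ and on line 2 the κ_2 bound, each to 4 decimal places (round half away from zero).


σ_max = 23/4, σ_min = 23/1572
condition number: (23/4) ÷ (23/1572) = 393.0000
bound on ‖Δx‖/‖x‖: κ·ε = 393.0000·1/291 = 1.3505
solve Ax = b  →  x = [-0.4463 -0.6678 0.3331]
‖b‖₂ = 5.0000 and ‖x‖₂ = 0.8696
re-solving with b+δb shifts x by Δx of norm 1.1744
realised ‖Δx‖/‖x‖ = 1.3505
tightness: 1.3505 against a bound of 1.3505; the bound is attained (ratio 1)

1.3505
1.3505


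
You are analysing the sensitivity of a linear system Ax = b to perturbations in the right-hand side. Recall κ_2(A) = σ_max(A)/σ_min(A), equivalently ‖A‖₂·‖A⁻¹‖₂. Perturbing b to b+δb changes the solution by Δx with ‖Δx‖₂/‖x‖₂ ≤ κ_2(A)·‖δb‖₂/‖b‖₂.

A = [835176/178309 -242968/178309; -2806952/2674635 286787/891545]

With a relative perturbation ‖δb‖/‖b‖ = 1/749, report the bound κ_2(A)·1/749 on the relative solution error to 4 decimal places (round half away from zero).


AᵀA = [98049222784/4255605225 -9532466104/1418535075; -9532466104/1418535075 926878649/472845025]; tr = 4255645225/170224209, det = 1000000/170224209
eigenvalues of AᵀA: λ = (tr ± √(tr²−4·det))/2 = 25, 40000/170224209
κ_2(A) = √(λ_max/λ_min) = √(25 / (40000/170224209)) = 326.1750
κ_2(A)·‖δb‖/‖b‖ = 0.4355

0.4355


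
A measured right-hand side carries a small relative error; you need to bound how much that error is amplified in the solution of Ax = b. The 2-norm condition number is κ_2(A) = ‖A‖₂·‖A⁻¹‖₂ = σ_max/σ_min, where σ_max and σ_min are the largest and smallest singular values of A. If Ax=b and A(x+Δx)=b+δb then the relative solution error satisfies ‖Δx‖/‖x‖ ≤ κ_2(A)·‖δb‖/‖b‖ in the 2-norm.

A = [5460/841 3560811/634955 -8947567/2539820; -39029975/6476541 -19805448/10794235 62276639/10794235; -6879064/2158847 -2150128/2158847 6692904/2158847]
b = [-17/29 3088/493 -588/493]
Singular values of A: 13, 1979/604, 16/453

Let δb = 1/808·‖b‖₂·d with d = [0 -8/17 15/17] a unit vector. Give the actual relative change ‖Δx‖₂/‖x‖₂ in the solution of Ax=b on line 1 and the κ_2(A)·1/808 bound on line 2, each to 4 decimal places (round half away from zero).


0.0020
0.4555

from the listed singular values, σ₁ = 13, σ_n = 16/453
κ_2(A) = 13 / (16/453) = 368.0625
bound on ‖Δx‖/‖x‖: κ·ε = 368.0625·1/808 = 0.4555
solve Ax = b  →  x = [-78.3263 49.8103 -64.8878]
‖b‖ = 6.4031, ‖x‖ = 113.2541
δb = ε·‖b‖·d = [0.0000 -0.0037 0.0070]; solving A·Δx = δb gives ‖Δx‖ = 0.2244
realised ‖Δx‖/‖x‖ = 0.0020
tightness: 0.0020 against a bound of 0.4555 (unrounded ratio ≈ 0.0043)


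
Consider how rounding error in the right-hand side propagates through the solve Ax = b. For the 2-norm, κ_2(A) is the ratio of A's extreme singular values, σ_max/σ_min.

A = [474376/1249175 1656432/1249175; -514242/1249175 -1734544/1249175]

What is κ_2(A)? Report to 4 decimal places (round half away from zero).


M = AᵀA = [116403668/371091125 398988576/371091125; 398988576/371091125 1367992832/371091125]. tr(M)=11875172/2968729, det(M)=1024/2968729
λ_max, λ_min = (11875172/2968729 ± √141007550115600/8813351875441)/2 = 4, 256/2968729
so κ_2 = √(4 / (256/2968729)) = 215.3750

215.3750


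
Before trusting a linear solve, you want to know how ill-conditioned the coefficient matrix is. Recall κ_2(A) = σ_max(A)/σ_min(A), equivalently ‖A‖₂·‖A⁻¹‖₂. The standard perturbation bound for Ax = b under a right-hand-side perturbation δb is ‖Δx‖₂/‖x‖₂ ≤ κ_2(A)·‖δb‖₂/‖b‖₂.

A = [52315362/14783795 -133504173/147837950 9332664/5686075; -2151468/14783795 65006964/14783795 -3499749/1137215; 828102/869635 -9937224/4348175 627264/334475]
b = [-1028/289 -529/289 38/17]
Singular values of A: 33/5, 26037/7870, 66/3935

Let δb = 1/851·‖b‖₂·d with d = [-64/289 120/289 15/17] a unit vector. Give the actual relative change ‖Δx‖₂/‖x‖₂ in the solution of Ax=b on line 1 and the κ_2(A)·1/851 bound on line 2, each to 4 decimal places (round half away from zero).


0.0027
0.4624

σ_max = 33/5, σ_min = 66/3935
κ_2(A) = (33/5) / (66/3935) = 393.5000
perturbation bound = 393.5000·1/851 = 0.4624
solve Ax = b  →  x = [-28.5869 65.4651 95.4848]
‖b‖ = 4.5826, ‖x‖ = 119.2486
Δx = A⁻¹·δb where δb = 1/851·4.5826·d; ‖Δx‖ = 0.3211
dividing the unrounded norms, ‖Δx‖/‖x‖ = 0.0027
realised/bound (from unrounded values) ≈ 0.0058


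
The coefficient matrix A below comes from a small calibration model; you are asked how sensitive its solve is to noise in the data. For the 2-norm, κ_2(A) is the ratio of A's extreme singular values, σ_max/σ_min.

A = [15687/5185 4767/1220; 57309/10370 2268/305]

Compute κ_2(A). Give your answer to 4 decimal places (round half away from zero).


M = AᵀA = [14770413/372100 19690209/372100; 19690209/372100 105025473/1488400]. tr(M)=6564285/59536, det(M)=194481/238144
λ_max, λ_min = (6564285/59536 ± √43078258940409/3544535296)/2 = 441/4, 441/59536
κ = σ_max/σ_min = (21/2)/(21/244) = 122.0000

122.0000


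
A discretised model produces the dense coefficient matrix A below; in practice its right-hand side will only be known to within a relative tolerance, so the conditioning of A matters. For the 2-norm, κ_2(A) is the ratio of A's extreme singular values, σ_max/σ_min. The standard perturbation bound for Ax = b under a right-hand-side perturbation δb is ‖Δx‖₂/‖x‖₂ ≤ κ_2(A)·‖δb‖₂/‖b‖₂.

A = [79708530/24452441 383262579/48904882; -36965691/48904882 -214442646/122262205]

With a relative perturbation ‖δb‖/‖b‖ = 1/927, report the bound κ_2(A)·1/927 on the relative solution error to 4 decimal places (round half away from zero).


form AᵀA = [15931148917401/1422776611204 47791048325328/1778470764005; 47791048325328/1778470764005 2293990306506369/35569415280100] with trace 7965292986513/105234956450 and determinant 1432244025/33675186064
λ_max, λ_min = (7965292986513/105234956450 ± √15861002083568307175877136/2768599014758349150625)/2 = 7569/100, 4730625/8418796516
κ = σ_max/σ_min = (87/10)/(2175/91754) = 367.0160
worst-case relative error ≤ 367.0160 × 1/927 = 0.3959

0.3959


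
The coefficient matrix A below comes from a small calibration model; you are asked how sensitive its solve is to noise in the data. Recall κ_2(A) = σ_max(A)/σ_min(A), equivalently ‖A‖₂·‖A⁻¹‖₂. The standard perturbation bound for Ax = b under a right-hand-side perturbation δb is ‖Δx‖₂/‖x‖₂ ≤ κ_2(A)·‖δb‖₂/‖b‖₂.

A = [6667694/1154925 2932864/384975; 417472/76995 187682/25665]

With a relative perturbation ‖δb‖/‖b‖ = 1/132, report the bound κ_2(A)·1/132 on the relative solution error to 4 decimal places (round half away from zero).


1.4482

form AᵀA = [99490831396/1586030625 44214786176/528676875; 44214786176/528676875 19651856356/176225625] with trace 11054301544/63441225 and determinant 234256/281961
λ_max, λ_min = (11054301544/63441225 ± √122184207286837543936/4024789029500625)/2 = 4356/25, 12100/2537649
κ = σ_max/σ_min = (66/5)/(110/1593) = 191.1600
κ_2(A)·‖δb‖/‖b‖ = 1.4482


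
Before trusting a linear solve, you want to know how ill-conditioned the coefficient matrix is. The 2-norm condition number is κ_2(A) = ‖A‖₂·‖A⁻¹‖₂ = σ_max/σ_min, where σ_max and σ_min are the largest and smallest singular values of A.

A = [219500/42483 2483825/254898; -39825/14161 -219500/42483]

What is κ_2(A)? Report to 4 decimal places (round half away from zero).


AᵀA = [216105625/6245001 1215481250/18735003; 1215481250/18735003 27349050625/224820036]; tr = 121553125/777924, det = 390625/777924
solving λ² − 121553125/777924·λ + 390625/777924 = 0 gives λ = 625/4, 625/194481
σ_max=√(625/4)=(25/2), σ_min=√(625/194481)=(25/441) → κ = 220.5000

220.5000


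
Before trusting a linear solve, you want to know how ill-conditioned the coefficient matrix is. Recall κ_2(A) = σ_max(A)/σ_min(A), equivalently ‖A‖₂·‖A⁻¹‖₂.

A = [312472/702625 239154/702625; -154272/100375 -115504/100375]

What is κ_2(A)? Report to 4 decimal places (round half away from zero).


form AᵀA = [404426048/157978205 303315696/157978205; 303315696/157978205 227491892/157978205] with trace 126383588/31595641 and determinant 4096/31595641
λ_max, λ_min = (126383588/31595641 ± √15972293652771600/998284530200881)/2 = 4, 1024/31595641
κ_2(A) = √(λ_max/λ_min) = √(4 / (1024/31595641)) = 351.3125

351.3125


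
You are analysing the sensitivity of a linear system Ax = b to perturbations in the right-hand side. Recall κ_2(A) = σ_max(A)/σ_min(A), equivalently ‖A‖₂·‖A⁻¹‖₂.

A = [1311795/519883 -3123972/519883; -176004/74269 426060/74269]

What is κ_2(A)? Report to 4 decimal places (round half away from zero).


form AᵀA = [3851009649/321377329 -9241897500/321377329; -9241897500/321377329 22180773024/321377329] with trace 154034217/1901641 and determinant 104976/1901641
λ_max, λ_min = (154034217/1901641 ± √23725741500140625/3616238492881)/2 = 81, 1296/1901641
κ = σ_max/σ_min = 9/(36/1379) = 344.7500

344.7500


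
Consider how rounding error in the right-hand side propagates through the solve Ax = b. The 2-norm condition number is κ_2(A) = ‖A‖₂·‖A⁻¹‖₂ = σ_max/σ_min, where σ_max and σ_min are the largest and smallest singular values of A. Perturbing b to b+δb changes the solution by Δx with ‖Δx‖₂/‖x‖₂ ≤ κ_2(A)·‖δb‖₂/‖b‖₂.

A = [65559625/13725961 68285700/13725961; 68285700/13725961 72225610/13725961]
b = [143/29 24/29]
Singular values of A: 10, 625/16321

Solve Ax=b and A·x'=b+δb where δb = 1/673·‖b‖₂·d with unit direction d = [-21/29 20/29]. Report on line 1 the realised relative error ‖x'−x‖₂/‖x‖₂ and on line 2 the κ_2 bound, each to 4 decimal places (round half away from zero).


σ_max = 10, σ_min = 625/16321
condition number: 10 ÷ (625/16321) = 261.1360
bound on ‖Δx‖/‖x‖: κ·ε = 261.1360·1/673 = 0.3880
solve Ax = b  →  x = [57.0054 -53.7385]
2-norm of b is 5.0000; of x, 78.3418
with δb = [-0.0054 0.0051], A·Δx = δb → ‖Δx‖ = 0.1940
relative error = 0.0025
realised/bound (from unrounded values) ≈ 0.0064

0.0025
0.3880


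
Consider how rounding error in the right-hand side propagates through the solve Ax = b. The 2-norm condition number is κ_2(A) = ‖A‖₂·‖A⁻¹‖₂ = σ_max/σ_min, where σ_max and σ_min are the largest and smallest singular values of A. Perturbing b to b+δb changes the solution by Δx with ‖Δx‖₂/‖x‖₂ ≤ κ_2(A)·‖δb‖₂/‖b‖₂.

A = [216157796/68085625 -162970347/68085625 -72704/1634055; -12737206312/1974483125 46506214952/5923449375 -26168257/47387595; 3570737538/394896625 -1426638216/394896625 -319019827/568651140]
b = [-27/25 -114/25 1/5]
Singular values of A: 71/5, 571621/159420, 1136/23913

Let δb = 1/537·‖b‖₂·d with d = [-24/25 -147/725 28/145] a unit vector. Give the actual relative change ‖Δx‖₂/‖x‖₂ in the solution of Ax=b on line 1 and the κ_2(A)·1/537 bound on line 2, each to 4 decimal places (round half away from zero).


σ_max = 71/5, σ_min = 1136/23913
condition number: (71/5) ÷ (1136/23913) = 298.9125
κ_2(A)·‖δb‖/‖b‖ = 0.5566
solve Ax = b  →  x = [5.2242 6.6135 41.2572]
‖b‖₂ = 4.6904 and ‖x‖₂ = 42.1092
Δx = A⁻¹·δb where δb = 1/537·4.6904·d; ‖Δx‖ = 0.1839
relative error = 0.0044
realised/bound (from unrounded values) ≈ 0.0078

0.0044
0.5566


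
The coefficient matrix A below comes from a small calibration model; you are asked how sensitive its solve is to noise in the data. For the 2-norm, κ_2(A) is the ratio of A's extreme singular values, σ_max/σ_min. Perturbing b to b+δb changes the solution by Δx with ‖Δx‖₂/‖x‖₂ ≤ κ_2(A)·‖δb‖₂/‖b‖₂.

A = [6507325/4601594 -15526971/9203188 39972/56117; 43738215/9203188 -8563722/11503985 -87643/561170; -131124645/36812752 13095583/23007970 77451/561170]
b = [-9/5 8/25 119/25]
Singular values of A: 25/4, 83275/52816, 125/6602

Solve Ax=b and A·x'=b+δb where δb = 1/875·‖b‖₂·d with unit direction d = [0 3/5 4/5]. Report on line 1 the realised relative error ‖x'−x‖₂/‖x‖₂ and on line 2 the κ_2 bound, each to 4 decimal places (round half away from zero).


from the listed singular values, σ₁ = 25/4, σ_n = 125/6602
κ = σ_max/σ_min = (25/4)/(125/6602) = 330.1000
κ_2(A)·‖δb‖/‖b‖ = 0.3773
solve Ax = b  →  x = [21.4781 97.6449 186.1109]
‖b‖ = 5.0990, ‖x‖ = 211.2655
Δx = A⁻¹·δb where δb = 1/875·5.0990·d; ‖Δx‖ = 0.3078
relative error = 0.0015
so the bound overstates the realised error by a factor of ≈ 258.9536 (computed from the unrounded values)

0.0015
0.3773


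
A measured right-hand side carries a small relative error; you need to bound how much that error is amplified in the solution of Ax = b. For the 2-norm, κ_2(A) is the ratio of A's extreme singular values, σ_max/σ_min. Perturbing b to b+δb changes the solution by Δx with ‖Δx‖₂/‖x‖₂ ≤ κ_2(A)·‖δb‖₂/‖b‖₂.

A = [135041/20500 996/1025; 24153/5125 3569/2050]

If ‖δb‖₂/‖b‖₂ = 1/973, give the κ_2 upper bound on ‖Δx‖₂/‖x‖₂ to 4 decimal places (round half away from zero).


0.0103

M = AᵀA = [1102798009/16810000 6138099/420250; 6138099/420250 668233/168100]. tr(M)=695789/10000, det(M)=47458321/1000000
λ_max, λ_min = (695789/10000 ± √465139004121/100000000)/2 = 6889/100, 6889/10000
κ = σ_max/σ_min = (83/10)/(83/100) = 10.0000
bound on ‖Δx‖/‖x‖: κ·ε = 10.0000·1/973 = 0.0103


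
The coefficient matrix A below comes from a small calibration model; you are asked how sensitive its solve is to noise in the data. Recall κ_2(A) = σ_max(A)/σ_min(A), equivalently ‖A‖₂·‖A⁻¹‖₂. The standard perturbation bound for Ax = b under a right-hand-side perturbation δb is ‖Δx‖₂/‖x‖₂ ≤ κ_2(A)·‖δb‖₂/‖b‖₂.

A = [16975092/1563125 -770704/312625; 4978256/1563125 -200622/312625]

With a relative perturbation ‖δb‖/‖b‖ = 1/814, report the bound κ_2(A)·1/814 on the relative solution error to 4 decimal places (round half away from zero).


AᵀA = [500698849936/3909375625 -22530430368/781875125; -22530430368/781875125 1014774148/156375025]; tr = 312949556/2325625, det = 45265984/58140625
solving λ² − 312949556/2325625·λ + 45265984/58140625 = 0 gives λ = 3364/25, 13456/2325625
σ_max=√(3364/25)=(58/5), σ_min=√(13456/2325625)=(116/1525) → κ = 152.5000
worst-case relative error ≤ 152.5000 × 1/814 = 0.1873

0.1873


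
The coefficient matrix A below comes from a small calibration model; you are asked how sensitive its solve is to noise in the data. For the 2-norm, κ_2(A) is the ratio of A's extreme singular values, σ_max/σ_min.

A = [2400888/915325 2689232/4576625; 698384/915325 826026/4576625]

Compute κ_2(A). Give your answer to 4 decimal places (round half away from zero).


AᵀA = [10003205440/1340511769 11253485088/6702558845; 11253485088/6702558845 12662860324/33512794225]; tr = 156301604/19936225, det = 12544/19936225
char-poly roots: 196/25 and 64/797449
so κ_2 = √((196/25) / (64/797449)) = 312.5500

312.5500


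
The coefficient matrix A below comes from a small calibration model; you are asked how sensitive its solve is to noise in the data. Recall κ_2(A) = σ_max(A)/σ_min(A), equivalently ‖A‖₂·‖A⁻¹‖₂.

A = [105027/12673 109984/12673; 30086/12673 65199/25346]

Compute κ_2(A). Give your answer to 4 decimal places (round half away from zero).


form AᵀA = [411580625/5538101 432140625/5538101; 432140625/5538101 1815063125/22152404] with trace 119358125/763876 and determinant 390625/763876
λ_max, λ_min = (119358125/763876 ± √14245168447265625/583506543376)/2 = 625/4, 625/190969
κ_2(A) = √(λ_max/λ_min) = √((625/4) / (625/190969)) = 218.5000

218.5000


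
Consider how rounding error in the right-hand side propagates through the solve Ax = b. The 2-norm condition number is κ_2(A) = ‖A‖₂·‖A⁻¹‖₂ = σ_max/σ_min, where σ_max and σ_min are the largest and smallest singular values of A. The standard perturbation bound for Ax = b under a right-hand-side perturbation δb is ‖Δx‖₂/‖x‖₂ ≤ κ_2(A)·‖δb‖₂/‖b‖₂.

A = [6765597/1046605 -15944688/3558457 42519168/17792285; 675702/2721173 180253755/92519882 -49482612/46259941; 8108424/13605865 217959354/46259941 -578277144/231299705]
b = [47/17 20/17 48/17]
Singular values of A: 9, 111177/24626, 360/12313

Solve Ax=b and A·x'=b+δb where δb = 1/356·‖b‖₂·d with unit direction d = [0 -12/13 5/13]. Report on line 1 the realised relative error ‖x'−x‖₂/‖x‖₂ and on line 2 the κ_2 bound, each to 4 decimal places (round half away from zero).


σ_max = 9, σ_min = 360/12313
condition number: 9 ÷ (360/12313) = 307.8250
κ_2(A)·‖δb‖/‖b‖ = 0.8647
solve Ax = b  →  x = [0.7755 0.3906 -0.2083]
2-norm of b is 4.1231; of x, 0.8930
re-solving with b+δb shifts x by Δx of norm 0.3961
dividing the unrounded norms, ‖Δx‖/‖x‖ = 0.4436
realised/bound (from unrounded values) ≈ 0.5130

0.4436
0.8647


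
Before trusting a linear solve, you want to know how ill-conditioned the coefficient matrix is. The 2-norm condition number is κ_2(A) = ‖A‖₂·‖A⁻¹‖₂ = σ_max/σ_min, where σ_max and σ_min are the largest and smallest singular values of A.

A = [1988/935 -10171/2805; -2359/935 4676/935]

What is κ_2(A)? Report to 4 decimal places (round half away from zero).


AᵀA = [22393/2057 -125440/6171; -125440/6171 706433/18513]; tr = 53410/1089, det = 2401/1089
char-poly roots: 49 and 49/1089
σ_max=√49=7, σ_min=√(49/1089)=(7/33) → κ = 33.0000

33.0000


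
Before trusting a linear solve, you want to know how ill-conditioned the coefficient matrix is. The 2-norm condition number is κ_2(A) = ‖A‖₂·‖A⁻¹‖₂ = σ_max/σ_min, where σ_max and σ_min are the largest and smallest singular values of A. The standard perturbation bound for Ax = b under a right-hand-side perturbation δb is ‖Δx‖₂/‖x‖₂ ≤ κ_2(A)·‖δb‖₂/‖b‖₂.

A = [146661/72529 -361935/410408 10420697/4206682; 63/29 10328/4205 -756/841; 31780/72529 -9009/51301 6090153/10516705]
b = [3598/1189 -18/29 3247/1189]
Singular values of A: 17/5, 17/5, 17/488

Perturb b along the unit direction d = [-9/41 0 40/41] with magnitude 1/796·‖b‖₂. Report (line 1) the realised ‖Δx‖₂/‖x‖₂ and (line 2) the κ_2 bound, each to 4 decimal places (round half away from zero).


0.0026
0.1226

largest singular value 17/5, smallest 17/488
κ_2(A) = (17/5) / (17/488) = 97.6000
worst-case relative error ≤ 97.6000 × 1/796 = 0.1226
solve Ax = b  →  x = [-26.4983 36.2749 35.7660]
‖b‖ = 4.1231, ‖x‖ = 57.4216
re-solving with b+δb shifts x by Δx of norm 0.1487
dividing the unrounded norms, ‖Δx‖/‖x‖ = 0.0026
tightness: 0.0026 against a bound of 0.1226 (unrounded ratio ≈ 0.0211)


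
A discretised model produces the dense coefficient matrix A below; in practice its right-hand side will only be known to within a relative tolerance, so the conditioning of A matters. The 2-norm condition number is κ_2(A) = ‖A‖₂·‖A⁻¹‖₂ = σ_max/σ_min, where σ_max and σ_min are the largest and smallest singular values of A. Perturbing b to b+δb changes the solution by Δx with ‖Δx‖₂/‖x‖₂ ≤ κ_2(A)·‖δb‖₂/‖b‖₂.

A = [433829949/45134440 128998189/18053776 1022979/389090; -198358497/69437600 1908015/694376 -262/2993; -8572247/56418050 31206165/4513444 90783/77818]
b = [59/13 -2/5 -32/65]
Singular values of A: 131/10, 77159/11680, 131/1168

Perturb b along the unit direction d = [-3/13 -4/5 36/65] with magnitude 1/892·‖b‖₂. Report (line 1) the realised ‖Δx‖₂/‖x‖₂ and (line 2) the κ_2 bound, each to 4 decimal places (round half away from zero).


0.0051
0.1309

largest singular value 131/10, smallest 131/1168
condition number: (131/10) ÷ (131/1168) = 116.8000
worst-case relative error ≤ 116.8000 × 1/892 = 0.1309
solve Ax = b  →  x = [1.7745 1.4242 -8.6315]
‖b‖ = 4.5826, ‖x‖ = 8.9264
re-solving with b+δb shifts x by Δx of norm 0.0458
relative error = 0.0051
so the bound overstates the realised error by a factor of ≈ 25.5175 (computed from the unrounded values)


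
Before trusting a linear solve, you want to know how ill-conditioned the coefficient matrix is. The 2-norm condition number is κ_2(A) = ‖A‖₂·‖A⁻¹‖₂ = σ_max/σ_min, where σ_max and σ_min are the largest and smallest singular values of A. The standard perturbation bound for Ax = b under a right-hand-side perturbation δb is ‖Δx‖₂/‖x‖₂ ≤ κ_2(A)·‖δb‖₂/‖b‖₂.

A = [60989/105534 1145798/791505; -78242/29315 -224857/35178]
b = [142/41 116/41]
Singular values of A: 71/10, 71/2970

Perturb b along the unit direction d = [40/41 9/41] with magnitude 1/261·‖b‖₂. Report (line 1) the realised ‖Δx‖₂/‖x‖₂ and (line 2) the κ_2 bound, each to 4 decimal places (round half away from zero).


from the listed singular values, σ₁ = 71/10, σ_n = 71/2970
κ = σ_max/σ_min = (71/10)/(71/2970) = 297.0000
perturbation bound = 297.0000·1/261 = 1.1379
solve Ax = b  →  x = [-154.5612 64.0953]
‖b‖ = 4.4721, ‖x‖ = 167.3242
δb = ε·‖b‖·d = [0.0167 0.0038]; solving A·Δx = δb gives ‖Δx‖ = 0.7168
dividing the unrounded norms, ‖Δx‖/‖x‖ = 0.0043
tightness: 0.0043 against a bound of 1.1379 (unrounded ratio ≈ 0.0038)

0.0043
1.1379


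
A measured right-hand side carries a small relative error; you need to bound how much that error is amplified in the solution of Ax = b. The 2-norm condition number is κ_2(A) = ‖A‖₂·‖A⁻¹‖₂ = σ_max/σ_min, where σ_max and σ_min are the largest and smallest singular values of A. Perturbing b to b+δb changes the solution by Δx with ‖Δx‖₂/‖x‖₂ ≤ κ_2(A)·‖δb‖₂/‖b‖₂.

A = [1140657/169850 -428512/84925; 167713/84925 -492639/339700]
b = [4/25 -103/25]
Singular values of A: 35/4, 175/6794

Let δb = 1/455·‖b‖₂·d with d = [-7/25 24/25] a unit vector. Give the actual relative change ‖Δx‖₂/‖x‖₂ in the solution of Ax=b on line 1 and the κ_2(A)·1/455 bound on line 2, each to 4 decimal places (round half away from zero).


largest singular value 35/4, smallest 175/6794
κ = σ_max/σ_min = (35/4)/(175/6794) = 339.7000
worst-case relative error ≤ 339.7000 × 1/455 = 0.7466
solve Ax = b  →  x = [-93.2663 -124.1646]
‖b‖ = 4.1231, ‖x‖ = 155.2915
with δb = [-0.0025 0.0087], A·Δx = δb → ‖Δx‖ = 0.3518
dividing the unrounded norms, ‖Δx‖/‖x‖ = 0.0023
realised/bound (from unrounded values) ≈ 0.0030

0.0023
0.7466


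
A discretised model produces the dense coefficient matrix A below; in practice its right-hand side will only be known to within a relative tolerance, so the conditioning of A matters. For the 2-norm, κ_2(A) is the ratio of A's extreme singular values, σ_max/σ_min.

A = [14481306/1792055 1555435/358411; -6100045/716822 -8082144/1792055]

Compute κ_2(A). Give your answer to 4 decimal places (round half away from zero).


M = AᵀA = [2103563161609/15274488100 11218894470/152744881; 11218894470/152744881 149590371721/3818622025]. tr(M)=9349220237/52852900, det(M)=312900721/1321322500
char-poly roots: 17689/100 and 17689/13213225
κ_2(A) = √(λ_max/λ_min) = √((17689/100) / (17689/13213225)) = 363.5000

363.5000


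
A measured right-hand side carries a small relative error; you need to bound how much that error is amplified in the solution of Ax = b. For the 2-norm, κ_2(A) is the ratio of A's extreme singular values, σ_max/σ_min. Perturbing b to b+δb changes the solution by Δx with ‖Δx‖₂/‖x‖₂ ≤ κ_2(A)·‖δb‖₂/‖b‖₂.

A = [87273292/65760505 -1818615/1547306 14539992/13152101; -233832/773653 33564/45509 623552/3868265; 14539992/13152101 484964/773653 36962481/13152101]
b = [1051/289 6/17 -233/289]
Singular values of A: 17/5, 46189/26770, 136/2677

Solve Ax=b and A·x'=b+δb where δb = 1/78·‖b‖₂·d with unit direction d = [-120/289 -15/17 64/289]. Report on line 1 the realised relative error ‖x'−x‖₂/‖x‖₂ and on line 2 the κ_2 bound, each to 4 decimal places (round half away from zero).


0.0240
0.8580

from the listed singular values, σ₁ = 17/5, σ_n = 136/2677
condition number: (17/5) ÷ (136/2677) = 66.9250
κ_2(A)·‖δb‖/‖b‖ = 0.8580
solve Ax = b  →  x = [31.5099 16.9918 -16.4720]
‖b‖₂ = 3.7417 and ‖x‖₂ = 39.4071
Δx = A⁻¹·δb where δb = 1/78·3.7417·d; ‖Δx‖ = 0.9442
dividing the unrounded norms, ‖Δx‖/‖x‖ = 0.0240
realised/bound (from unrounded values) ≈ 0.0279


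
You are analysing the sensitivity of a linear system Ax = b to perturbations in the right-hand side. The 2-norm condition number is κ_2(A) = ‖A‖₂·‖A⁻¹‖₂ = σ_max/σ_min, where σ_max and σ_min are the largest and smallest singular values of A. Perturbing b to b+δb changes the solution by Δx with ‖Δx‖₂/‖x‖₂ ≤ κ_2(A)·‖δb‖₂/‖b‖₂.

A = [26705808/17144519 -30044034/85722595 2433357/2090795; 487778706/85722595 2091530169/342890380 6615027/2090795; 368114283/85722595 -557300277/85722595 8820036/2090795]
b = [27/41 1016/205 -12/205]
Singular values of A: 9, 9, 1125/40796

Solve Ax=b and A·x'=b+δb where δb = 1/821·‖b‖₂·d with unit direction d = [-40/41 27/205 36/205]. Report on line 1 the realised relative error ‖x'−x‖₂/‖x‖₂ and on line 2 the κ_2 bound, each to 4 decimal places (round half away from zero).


0.3975
0.3975

largest singular value 9, smallest 1125/40796
condition number: 9 ÷ (1125/40796) = 326.3680
κ_2(A)·‖δb‖/‖b‖ = 0.3975
solve Ax = b  →  x = [0.3577 0.3751 0.2000]
2-norm of b is 5.0000; of x, 0.5556
re-solving with b+δb shifts x by Δx of norm 0.2208
relative error = 0.3975
tightness: 0.3975 against a bound of 0.3975; the bound is attained (ratio 1)


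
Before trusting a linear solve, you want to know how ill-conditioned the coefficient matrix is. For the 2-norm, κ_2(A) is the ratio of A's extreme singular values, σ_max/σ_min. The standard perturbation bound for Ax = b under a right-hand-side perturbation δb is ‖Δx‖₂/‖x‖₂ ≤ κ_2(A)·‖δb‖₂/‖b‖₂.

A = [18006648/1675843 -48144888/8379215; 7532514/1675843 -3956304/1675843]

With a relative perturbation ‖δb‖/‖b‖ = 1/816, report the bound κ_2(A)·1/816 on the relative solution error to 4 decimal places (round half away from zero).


form AᵀA = [2254308516900/16618045921 -6011435666016/83090229605; -6011435666016/83090229605 16030998662976/415451148025] with trace 250479970884/1437547225 and determinant 303595776/1437547225
char-poly roots: 4356/25 and 69696/57501889
κ = σ_max/σ_min = (66/5)/(264/7583) = 379.1500
κ_2(A)·‖δb‖/‖b‖ = 0.4646

0.4646


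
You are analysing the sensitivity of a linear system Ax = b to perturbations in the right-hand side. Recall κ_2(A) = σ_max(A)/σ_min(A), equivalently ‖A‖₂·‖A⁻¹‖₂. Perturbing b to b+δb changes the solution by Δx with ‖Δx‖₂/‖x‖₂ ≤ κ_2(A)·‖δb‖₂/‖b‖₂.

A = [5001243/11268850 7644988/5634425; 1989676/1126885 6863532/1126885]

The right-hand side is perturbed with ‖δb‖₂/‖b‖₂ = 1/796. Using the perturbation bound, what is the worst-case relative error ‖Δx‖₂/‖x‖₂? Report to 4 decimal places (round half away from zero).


0.1726

AᵀA = [250382801929/75542522500 214468973082/18885630625; 214468973082/18885630625 735364443424/18885630625]; tr = 5106944921/120868036, det = 2856100/30217009
eigenvalues of AᵀA: λ = (tr ± √(tr²−4·det))/2 = 169/4, 67600/30217009
so κ_2 = √((169/4) / (67600/30217009)) = 137.4250
bound on ‖Δx‖/‖x‖: κ·ε = 137.4250·1/796 = 0.1726


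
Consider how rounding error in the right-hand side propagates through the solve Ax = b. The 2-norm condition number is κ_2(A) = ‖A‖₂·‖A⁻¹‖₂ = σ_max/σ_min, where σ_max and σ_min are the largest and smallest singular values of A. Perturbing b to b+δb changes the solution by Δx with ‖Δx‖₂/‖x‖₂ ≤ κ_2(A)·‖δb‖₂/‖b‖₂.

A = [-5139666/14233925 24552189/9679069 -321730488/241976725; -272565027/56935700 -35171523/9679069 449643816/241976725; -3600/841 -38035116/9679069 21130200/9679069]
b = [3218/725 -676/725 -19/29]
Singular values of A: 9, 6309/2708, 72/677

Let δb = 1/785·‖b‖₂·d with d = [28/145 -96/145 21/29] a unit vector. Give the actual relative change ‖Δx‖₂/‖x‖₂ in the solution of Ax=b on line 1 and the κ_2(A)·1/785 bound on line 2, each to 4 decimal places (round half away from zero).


σ_max = 9, σ_min = 72/677
condition number: 9 ÷ (72/677) = 84.6250
κ_2(A)·‖δb‖/‖b‖ = 0.1078
solve Ax = b  →  x = [-1.0900 5.6116 7.6636]
2-norm of b is 4.5826; of x, 9.5608
with δb = [0.0011 -0.0039 0.0042], A·Δx = δb → ‖Δx‖ = 0.0549
dividing the unrounded norms, ‖Δx‖/‖x‖ = 0.0057
realised/bound (from unrounded values) ≈ 0.0533

0.0057
0.1078


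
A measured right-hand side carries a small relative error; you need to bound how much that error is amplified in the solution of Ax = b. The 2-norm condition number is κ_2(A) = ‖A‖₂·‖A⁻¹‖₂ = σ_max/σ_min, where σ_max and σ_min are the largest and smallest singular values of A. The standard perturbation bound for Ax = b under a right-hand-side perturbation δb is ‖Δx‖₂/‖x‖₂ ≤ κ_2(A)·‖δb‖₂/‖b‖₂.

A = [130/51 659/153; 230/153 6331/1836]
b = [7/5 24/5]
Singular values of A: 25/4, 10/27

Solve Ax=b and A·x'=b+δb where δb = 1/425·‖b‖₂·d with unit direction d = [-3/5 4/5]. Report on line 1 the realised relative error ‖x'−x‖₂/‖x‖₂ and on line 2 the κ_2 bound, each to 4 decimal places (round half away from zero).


0.0039
0.0397

from the listed singular values, σ₁ = 25/4, σ_n = 10/27
κ = σ_max/σ_min = (25/4)/(10/27) = 16.8750
worst-case relative error ≤ 16.8750 × 1/425 = 0.0397
solve Ax = b  →  x = [-6.8459 4.3765]
‖b‖ = 5.0000, ‖x‖ = 8.1252
δb = ε·‖b‖·d = [-0.0071 0.0094]; solving A·Δx = δb gives ‖Δx‖ = 0.0318
relative error = 0.0039
tightness: 0.0039 against a bound of 0.0397 (unrounded ratio ≈ 0.0985)


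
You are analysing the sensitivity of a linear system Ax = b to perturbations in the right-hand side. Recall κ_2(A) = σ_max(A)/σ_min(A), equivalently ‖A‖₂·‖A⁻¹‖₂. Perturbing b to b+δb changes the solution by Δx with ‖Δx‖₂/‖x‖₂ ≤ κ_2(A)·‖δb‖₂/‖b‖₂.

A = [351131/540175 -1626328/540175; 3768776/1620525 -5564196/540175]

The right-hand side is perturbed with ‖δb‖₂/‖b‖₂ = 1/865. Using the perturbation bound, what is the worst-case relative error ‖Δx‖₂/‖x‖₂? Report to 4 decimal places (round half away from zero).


0.4569

form AᵀA = [24501294961/4201762041 -12097797800/466862449; -12097797800/466862449 53768351824/466862449] with trace 302448817/2499561 and determinant 234256/2499561
solving λ² − 302448817/2499561·λ + 234256/2499561 = 0 gives λ = 121, 1936/2499561
σ_max=√121=11, σ_min=√(1936/2499561)=(44/1581) → κ = 395.2500
worst-case relative error ≤ 395.2500 × 1/865 = 0.4569


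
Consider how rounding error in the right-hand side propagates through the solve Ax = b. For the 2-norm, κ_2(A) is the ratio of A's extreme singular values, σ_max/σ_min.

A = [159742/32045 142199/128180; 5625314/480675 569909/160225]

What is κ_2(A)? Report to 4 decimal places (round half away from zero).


36.9750

M = AᵀA = [221216547784/1367150625 42980191583/911433750; 42980191583/911433750 33741149009/2430490000]. tr(M)=6149016169/34999056, det(M)=197262025/8749764
char-poly roots: 2809/16 and 280900/2187441
κ = σ_max/σ_min = (53/4)/(530/1479) = 36.9750


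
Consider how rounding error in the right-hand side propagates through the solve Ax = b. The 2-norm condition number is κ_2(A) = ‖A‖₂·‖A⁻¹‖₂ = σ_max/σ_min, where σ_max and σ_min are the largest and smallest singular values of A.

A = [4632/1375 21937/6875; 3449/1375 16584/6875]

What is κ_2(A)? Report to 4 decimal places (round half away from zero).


AᵀA = [1334041/75625 6352416/378125; 6352416/378125 30250441/1890625]; tr = 63601466/1890625, det = 707281/47265625
solving λ² − 63601466/1890625·λ + 707281/47265625 = 0 gives λ = 841/25, 841/1890625
so κ_2 = √((841/25) / (841/1890625)) = 275.0000

275.0000


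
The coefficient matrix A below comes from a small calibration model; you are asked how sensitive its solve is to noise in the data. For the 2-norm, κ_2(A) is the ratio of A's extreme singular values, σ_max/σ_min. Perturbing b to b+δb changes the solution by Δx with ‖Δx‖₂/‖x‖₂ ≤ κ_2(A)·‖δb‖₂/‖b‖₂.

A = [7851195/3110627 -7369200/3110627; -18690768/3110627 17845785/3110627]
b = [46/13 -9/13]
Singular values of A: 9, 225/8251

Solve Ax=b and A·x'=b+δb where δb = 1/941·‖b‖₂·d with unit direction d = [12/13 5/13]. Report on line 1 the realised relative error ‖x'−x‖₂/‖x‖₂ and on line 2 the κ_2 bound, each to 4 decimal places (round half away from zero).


σ_max = 9, σ_min = 225/8251
κ_2(A) = 9 / (225/8251) = 330.0400
κ_2(A)·‖δb‖/‖b‖ = 0.3507
solve Ax = b  →  x = [76.0322 79.5116]
2-norm of b is 3.6056; of x, 110.0136
with δb = [0.0035 0.0015], A·Δx = δb → ‖Δx‖ = 0.1405
dividing the unrounded norms, ‖Δx‖/‖x‖ = 0.0013
realised/bound (from unrounded values) ≈ 0.0036

0.0013
0.3507
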